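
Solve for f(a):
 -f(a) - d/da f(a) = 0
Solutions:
 f(a) = C1*exp(-a)


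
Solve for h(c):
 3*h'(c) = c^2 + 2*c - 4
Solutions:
 h(c) = C1 + c^3/9 + c^2/3 - 4*c/3


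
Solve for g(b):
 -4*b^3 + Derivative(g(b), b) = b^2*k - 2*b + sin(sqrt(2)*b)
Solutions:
 g(b) = C1 + b^4 + b^3*k/3 - b^2 - sqrt(2)*cos(sqrt(2)*b)/2


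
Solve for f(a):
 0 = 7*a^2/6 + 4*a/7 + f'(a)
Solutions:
 f(a) = C1 - 7*a^3/18 - 2*a^2/7


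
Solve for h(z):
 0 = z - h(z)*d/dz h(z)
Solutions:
 h(z) = -sqrt(C1 + z^2)
 h(z) = sqrt(C1 + z^2)


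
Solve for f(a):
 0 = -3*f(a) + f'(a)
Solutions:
 f(a) = C1*exp(3*a)


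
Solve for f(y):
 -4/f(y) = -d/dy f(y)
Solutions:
 f(y) = -sqrt(C1 + 8*y)
 f(y) = sqrt(C1 + 8*y)


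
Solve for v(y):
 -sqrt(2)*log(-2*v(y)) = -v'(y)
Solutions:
 -sqrt(2)*Integral(1/(log(-_y) + log(2)), (_y, v(y)))/2 = C1 - y


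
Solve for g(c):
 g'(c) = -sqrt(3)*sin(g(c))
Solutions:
 g(c) = -acos((-C1 - exp(2*sqrt(3)*c))/(C1 - exp(2*sqrt(3)*c))) + 2*pi
 g(c) = acos((-C1 - exp(2*sqrt(3)*c))/(C1 - exp(2*sqrt(3)*c)))


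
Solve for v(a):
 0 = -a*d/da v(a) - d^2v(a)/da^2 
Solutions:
 v(a) = C1 + C2*erf(sqrt(2)*a/2)


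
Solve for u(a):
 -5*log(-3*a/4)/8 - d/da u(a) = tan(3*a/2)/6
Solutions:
 u(a) = C1 - 5*a*log(-a)/8 - 5*a*log(3)/8 + 5*a/8 + 5*a*log(2)/4 + log(cos(3*a/2))/9


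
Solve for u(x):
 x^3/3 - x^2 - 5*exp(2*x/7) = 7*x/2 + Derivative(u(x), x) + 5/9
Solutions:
 u(x) = C1 + x^4/12 - x^3/3 - 7*x^2/4 - 5*x/9 - 35*exp(2*x/7)/2


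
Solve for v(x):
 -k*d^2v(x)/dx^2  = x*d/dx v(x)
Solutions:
 v(x) = C1 + C2*sqrt(k)*erf(sqrt(2)*x*sqrt(1/k)/2)


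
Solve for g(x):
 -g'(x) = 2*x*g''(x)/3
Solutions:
 g(x) = C1 + C2/sqrt(x)


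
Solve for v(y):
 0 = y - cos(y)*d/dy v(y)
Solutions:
 v(y) = C1 + Integral(y/cos(y), y)


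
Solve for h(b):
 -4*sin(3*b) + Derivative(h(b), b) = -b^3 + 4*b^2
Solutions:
 h(b) = C1 - b^4/4 + 4*b^3/3 - 4*cos(3*b)/3


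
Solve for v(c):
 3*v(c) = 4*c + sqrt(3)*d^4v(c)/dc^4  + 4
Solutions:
 v(c) = C1*exp(-3^(1/8)*c) + C2*exp(3^(1/8)*c) + C3*sin(3^(1/8)*c) + C4*cos(3^(1/8)*c) + 4*c/3 + 4/3


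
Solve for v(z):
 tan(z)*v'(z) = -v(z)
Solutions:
 v(z) = C1/sin(z)


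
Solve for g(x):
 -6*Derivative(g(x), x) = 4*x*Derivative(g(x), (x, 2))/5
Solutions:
 g(x) = C1 + C2/x^(13/2)


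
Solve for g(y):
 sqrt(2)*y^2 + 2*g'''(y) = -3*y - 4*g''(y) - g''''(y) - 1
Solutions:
 g(y) = C1 + C2*y - sqrt(2)*y^4/48 + y^3*(-3 + sqrt(2))/24 + y^2/16 + (C3*sin(sqrt(3)*y) + C4*cos(sqrt(3)*y))*exp(-y)


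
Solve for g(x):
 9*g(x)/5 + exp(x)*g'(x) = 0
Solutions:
 g(x) = C1*exp(9*exp(-x)/5)


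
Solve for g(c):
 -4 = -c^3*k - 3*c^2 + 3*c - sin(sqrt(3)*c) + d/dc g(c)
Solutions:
 g(c) = C1 + c^4*k/4 + c^3 - 3*c^2/2 - 4*c - sqrt(3)*cos(sqrt(3)*c)/3


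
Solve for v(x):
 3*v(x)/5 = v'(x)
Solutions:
 v(x) = C1*exp(3*x/5)


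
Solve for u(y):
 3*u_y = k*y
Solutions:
 u(y) = C1 + k*y^2/6


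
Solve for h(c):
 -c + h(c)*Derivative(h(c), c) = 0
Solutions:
 h(c) = -sqrt(C1 + c^2)
 h(c) = sqrt(C1 + c^2)


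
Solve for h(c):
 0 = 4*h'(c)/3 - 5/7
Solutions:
 h(c) = C1 + 15*c/28


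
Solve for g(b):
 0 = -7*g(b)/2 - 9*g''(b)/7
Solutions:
 g(b) = C1*sin(7*sqrt(2)*b/6) + C2*cos(7*sqrt(2)*b/6)


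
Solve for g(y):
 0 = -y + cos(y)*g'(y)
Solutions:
 g(y) = C1 + Integral(y/cos(y), y)


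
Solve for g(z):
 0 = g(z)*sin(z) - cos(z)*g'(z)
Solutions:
 g(z) = C1/cos(z)


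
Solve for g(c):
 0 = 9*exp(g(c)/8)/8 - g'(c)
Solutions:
 g(c) = 8*log(-1/(C1 + 9*c)) + 48*log(2)


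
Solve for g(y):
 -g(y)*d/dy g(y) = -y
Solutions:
 g(y) = -sqrt(C1 + y^2)
 g(y) = sqrt(C1 + y^2)


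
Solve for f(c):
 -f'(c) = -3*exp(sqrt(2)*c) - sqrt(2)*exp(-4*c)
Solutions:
 f(c) = C1 + 3*sqrt(2)*exp(sqrt(2)*c)/2 - sqrt(2)*exp(-4*c)/4


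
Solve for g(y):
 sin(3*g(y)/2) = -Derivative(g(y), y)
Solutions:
 g(y) = -2*acos((-C1 - exp(3*y))/(C1 - exp(3*y)))/3 + 4*pi/3
 g(y) = 2*acos((-C1 - exp(3*y))/(C1 - exp(3*y)))/3


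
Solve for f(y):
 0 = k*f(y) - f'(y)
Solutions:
 f(y) = C1*exp(k*y)


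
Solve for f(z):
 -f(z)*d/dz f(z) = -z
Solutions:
 f(z) = -sqrt(C1 + z^2)
 f(z) = sqrt(C1 + z^2)


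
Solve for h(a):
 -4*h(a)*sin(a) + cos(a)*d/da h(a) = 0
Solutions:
 h(a) = C1/cos(a)^4


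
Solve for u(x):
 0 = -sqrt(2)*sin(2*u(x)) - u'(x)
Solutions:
 u(x) = pi - acos((-C1 - exp(4*sqrt(2)*x))/(C1 - exp(4*sqrt(2)*x)))/2
 u(x) = acos((-C1 - exp(4*sqrt(2)*x))/(C1 - exp(4*sqrt(2)*x)))/2


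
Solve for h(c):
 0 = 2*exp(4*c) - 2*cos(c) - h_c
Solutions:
 h(c) = C1 + exp(4*c)/2 - 2*sin(c)


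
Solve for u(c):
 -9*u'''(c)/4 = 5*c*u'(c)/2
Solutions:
 u(c) = C1 + Integral(C2*airyai(-30^(1/3)*c/3) + C3*airybi(-30^(1/3)*c/3), c)


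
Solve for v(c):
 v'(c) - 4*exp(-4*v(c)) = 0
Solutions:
 v(c) = log(-I*(C1 + 16*c)^(1/4))
 v(c) = log(I*(C1 + 16*c)^(1/4))
 v(c) = log(-(C1 + 16*c)^(1/4))
 v(c) = log(C1 + 16*c)/4


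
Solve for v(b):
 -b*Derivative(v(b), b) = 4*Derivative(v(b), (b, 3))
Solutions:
 v(b) = C1 + Integral(C2*airyai(-2^(1/3)*b/2) + C3*airybi(-2^(1/3)*b/2), b)


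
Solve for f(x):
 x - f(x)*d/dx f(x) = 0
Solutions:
 f(x) = -sqrt(C1 + x^2)
 f(x) = sqrt(C1 + x^2)


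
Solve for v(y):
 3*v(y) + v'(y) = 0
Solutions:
 v(y) = C1*exp(-3*y)


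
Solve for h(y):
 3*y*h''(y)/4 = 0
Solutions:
 h(y) = C1 + C2*y


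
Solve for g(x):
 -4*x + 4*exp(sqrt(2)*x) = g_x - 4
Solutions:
 g(x) = C1 - 2*x^2 + 4*x + 2*sqrt(2)*exp(sqrt(2)*x)


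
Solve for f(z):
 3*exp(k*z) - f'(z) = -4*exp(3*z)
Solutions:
 f(z) = C1 + 4*exp(3*z)/3 + 3*exp(k*z)/k


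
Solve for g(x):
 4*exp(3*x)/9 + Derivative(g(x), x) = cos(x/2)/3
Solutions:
 g(x) = C1 - 4*exp(3*x)/27 + 2*sin(x/2)/3


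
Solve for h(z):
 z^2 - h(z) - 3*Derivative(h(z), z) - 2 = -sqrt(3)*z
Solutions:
 h(z) = C1*exp(-z/3) + z^2 - 6*z + sqrt(3)*z - 3*sqrt(3) + 16


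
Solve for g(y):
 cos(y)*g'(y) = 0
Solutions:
 g(y) = C1


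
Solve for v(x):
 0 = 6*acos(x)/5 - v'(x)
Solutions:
 v(x) = C1 + 6*x*acos(x)/5 - 6*sqrt(1 - x^2)/5


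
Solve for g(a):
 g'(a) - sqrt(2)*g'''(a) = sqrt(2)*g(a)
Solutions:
 g(a) = C1*exp(3^(1/3)*a*(2^(5/6)*3^(1/3)/(sqrt(3)*sqrt(27 - sqrt(2)) + 9)^(1/3) + 2^(2/3)*(sqrt(3)*sqrt(27 - sqrt(2)) + 9)^(1/3))/12)*sin(3^(1/6)*a*(-3*2^(5/6)/(sqrt(3)*sqrt(27 - sqrt(2)) + 9)^(1/3) + 6^(2/3)*(sqrt(3)*sqrt(27 - sqrt(2)) + 9)^(1/3))/12) + C2*exp(3^(1/3)*a*(2^(5/6)*3^(1/3)/(sqrt(3)*sqrt(27 - sqrt(2)) + 9)^(1/3) + 2^(2/3)*(sqrt(3)*sqrt(27 - sqrt(2)) + 9)^(1/3))/12)*cos(3^(1/6)*a*(-3*2^(5/6)/(sqrt(3)*sqrt(27 - sqrt(2)) + 9)^(1/3) + 6^(2/3)*(sqrt(3)*sqrt(27 - sqrt(2)) + 9)^(1/3))/12) + C3*exp(-3^(1/3)*a*(2^(5/6)*3^(1/3)/(sqrt(3)*sqrt(27 - sqrt(2)) + 9)^(1/3) + 2^(2/3)*(sqrt(3)*sqrt(27 - sqrt(2)) + 9)^(1/3))/6)


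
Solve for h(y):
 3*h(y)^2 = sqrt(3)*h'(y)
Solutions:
 h(y) = -1/(C1 + sqrt(3)*y)


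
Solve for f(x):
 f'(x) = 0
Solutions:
 f(x) = C1


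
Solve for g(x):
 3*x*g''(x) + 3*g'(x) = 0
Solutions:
 g(x) = C1 + C2*log(x)


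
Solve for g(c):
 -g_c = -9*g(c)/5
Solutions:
 g(c) = C1*exp(9*c/5)


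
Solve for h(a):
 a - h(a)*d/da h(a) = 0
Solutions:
 h(a) = -sqrt(C1 + a^2)
 h(a) = sqrt(C1 + a^2)


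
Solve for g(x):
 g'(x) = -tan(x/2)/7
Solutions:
 g(x) = C1 + 2*log(cos(x/2))/7


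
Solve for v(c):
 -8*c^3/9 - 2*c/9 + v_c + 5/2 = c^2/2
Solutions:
 v(c) = C1 + 2*c^4/9 + c^3/6 + c^2/9 - 5*c/2


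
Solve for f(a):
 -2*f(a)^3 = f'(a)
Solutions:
 f(a) = -sqrt(2)*sqrt(-1/(C1 - 2*a))/2
 f(a) = sqrt(2)*sqrt(-1/(C1 - 2*a))/2


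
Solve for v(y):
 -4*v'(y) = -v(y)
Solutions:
 v(y) = C1*exp(y/4)


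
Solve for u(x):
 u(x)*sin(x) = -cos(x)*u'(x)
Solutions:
 u(x) = C1*cos(x)


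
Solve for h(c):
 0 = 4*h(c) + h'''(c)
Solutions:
 h(c) = C3*exp(-2^(2/3)*c) + (C1*sin(2^(2/3)*sqrt(3)*c/2) + C2*cos(2^(2/3)*sqrt(3)*c/2))*exp(2^(2/3)*c/2)


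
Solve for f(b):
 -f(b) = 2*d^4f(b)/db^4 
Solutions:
 f(b) = (C1*sin(2^(1/4)*b/2) + C2*cos(2^(1/4)*b/2))*exp(-2^(1/4)*b/2) + (C3*sin(2^(1/4)*b/2) + C4*cos(2^(1/4)*b/2))*exp(2^(1/4)*b/2)


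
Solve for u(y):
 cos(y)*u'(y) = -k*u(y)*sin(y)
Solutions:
 u(y) = C1*exp(k*log(cos(y)))


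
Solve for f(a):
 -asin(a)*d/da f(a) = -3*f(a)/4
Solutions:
 f(a) = C1*exp(3*Integral(1/asin(a), a)/4)


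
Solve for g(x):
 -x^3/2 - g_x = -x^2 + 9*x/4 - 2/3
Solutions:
 g(x) = C1 - x^4/8 + x^3/3 - 9*x^2/8 + 2*x/3


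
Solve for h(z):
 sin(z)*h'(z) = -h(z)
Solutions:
 h(z) = C1*sqrt(cos(z) + 1)/sqrt(cos(z) - 1)


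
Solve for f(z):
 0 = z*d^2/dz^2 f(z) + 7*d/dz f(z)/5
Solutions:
 f(z) = C1 + C2/z^(2/5)


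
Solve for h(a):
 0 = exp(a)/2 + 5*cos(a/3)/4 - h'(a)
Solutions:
 h(a) = C1 + exp(a)/2 + 15*sin(a/3)/4


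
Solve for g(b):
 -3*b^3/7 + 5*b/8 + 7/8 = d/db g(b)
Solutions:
 g(b) = C1 - 3*b^4/28 + 5*b^2/16 + 7*b/8


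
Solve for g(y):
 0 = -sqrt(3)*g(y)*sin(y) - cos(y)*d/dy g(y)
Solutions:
 g(y) = C1*cos(y)^(sqrt(3))


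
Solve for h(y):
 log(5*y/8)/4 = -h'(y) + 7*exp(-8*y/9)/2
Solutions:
 h(y) = C1 - y*log(y)/4 + y*(-log(5) + 1 + 3*log(2))/4 - 63*exp(-8*y/9)/16


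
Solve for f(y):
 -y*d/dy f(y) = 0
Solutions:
 f(y) = C1


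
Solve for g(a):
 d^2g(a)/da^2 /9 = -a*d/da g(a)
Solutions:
 g(a) = C1 + C2*erf(3*sqrt(2)*a/2)


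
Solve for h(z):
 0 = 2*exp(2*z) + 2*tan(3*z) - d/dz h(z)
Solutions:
 h(z) = C1 + exp(2*z) - 2*log(cos(3*z))/3


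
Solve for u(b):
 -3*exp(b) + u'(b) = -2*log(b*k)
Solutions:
 u(b) = C1 - 2*b*log(b*k) + 2*b + 3*exp(b)


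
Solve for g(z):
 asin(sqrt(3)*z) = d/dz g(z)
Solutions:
 g(z) = C1 + z*asin(sqrt(3)*z) + sqrt(3)*sqrt(1 - 3*z^2)/3


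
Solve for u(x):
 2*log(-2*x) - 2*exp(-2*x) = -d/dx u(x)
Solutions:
 u(x) = C1 - 2*x*log(-x) + 2*x*(1 - log(2)) - exp(-2*x)


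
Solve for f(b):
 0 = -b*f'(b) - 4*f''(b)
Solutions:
 f(b) = C1 + C2*erf(sqrt(2)*b/4)


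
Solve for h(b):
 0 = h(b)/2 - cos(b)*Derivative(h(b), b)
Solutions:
 h(b) = C1*(sin(b) + 1)^(1/4)/(sin(b) - 1)^(1/4)


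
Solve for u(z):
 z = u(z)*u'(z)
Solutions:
 u(z) = -sqrt(C1 + z^2)
 u(z) = sqrt(C1 + z^2)


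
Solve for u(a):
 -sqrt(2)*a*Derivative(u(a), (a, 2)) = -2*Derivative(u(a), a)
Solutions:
 u(a) = C1 + C2*a^(1 + sqrt(2))


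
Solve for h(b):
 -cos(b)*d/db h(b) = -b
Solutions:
 h(b) = C1 + Integral(b/cos(b), b)


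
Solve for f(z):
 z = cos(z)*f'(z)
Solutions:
 f(z) = C1 + Integral(z/cos(z), z)


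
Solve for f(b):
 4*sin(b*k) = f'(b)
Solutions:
 f(b) = C1 - 4*cos(b*k)/k


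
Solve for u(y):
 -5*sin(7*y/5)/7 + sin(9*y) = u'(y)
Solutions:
 u(y) = C1 + 25*cos(7*y/5)/49 - cos(9*y)/9


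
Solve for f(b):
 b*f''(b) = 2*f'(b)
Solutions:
 f(b) = C1 + C2*b^3


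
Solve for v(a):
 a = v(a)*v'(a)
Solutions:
 v(a) = -sqrt(C1 + a^2)
 v(a) = sqrt(C1 + a^2)


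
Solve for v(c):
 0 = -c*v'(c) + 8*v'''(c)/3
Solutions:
 v(c) = C1 + Integral(C2*airyai(3^(1/3)*c/2) + C3*airybi(3^(1/3)*c/2), c)


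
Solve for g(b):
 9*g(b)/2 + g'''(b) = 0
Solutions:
 g(b) = C3*exp(-6^(2/3)*b/2) + (C1*sin(3*2^(2/3)*3^(1/6)*b/4) + C2*cos(3*2^(2/3)*3^(1/6)*b/4))*exp(6^(2/3)*b/4)


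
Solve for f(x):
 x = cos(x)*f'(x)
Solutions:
 f(x) = C1 + Integral(x/cos(x), x)


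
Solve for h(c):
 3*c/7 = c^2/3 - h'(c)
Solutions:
 h(c) = C1 + c^3/9 - 3*c^2/14


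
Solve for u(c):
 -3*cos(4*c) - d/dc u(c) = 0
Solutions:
 u(c) = C1 - 3*sin(4*c)/4


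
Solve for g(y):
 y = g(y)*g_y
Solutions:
 g(y) = -sqrt(C1 + y^2)
 g(y) = sqrt(C1 + y^2)


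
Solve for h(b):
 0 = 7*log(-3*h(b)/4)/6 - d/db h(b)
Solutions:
 -6*Integral(1/(log(-_y) - 2*log(2) + log(3)), (_y, h(b)))/7 = C1 - b


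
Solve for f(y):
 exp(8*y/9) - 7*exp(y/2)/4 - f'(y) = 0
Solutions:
 f(y) = C1 + 9*exp(8*y/9)/8 - 7*exp(y/2)/2


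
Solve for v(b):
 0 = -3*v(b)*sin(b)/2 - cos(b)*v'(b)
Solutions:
 v(b) = C1*cos(b)^(3/2)


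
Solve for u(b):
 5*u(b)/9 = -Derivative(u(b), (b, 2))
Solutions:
 u(b) = C1*sin(sqrt(5)*b/3) + C2*cos(sqrt(5)*b/3)


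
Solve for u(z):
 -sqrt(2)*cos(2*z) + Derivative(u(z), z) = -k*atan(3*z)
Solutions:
 u(z) = C1 - k*(z*atan(3*z) - log(9*z^2 + 1)/6) + sqrt(2)*sin(2*z)/2


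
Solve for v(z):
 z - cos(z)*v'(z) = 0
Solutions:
 v(z) = C1 + Integral(z/cos(z), z)


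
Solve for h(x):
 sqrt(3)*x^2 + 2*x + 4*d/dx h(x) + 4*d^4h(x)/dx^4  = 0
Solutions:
 h(x) = C1 + C4*exp(-x) - sqrt(3)*x^3/12 - x^2/4 + (C2*sin(sqrt(3)*x/2) + C3*cos(sqrt(3)*x/2))*exp(x/2)


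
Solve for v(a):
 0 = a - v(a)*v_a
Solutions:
 v(a) = -sqrt(C1 + a^2)
 v(a) = sqrt(C1 + a^2)


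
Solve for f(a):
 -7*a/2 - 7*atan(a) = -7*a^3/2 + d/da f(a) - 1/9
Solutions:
 f(a) = C1 + 7*a^4/8 - 7*a^2/4 - 7*a*atan(a) + a/9 + 7*log(a^2 + 1)/2


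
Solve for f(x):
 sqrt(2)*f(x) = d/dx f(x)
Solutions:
 f(x) = C1*exp(sqrt(2)*x)


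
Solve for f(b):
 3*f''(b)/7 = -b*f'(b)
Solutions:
 f(b) = C1 + C2*erf(sqrt(42)*b/6)


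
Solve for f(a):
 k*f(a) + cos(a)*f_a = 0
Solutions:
 f(a) = C1*exp(k*(log(sin(a) - 1) - log(sin(a) + 1))/2)


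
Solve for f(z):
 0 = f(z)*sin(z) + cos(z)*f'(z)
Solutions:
 f(z) = C1*cos(z)


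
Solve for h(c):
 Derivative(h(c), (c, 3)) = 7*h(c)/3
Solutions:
 h(c) = C3*exp(3^(2/3)*7^(1/3)*c/3) + (C1*sin(3^(1/6)*7^(1/3)*c/2) + C2*cos(3^(1/6)*7^(1/3)*c/2))*exp(-3^(2/3)*7^(1/3)*c/6)


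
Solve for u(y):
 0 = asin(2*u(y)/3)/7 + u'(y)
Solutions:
 Integral(1/asin(2*_y/3), (_y, u(y))) = C1 - y/7


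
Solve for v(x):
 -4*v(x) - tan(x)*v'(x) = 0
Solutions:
 v(x) = C1/sin(x)^4


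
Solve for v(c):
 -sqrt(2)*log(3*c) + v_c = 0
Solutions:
 v(c) = C1 + sqrt(2)*c*log(c) - sqrt(2)*c + sqrt(2)*c*log(3)


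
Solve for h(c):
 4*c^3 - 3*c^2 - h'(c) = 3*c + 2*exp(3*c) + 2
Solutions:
 h(c) = C1 + c^4 - c^3 - 3*c^2/2 - 2*c - 2*exp(3*c)/3


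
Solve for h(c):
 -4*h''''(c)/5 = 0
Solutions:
 h(c) = C1 + C2*c + C3*c^2 + C4*c^3


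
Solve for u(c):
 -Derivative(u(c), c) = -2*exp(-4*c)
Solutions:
 u(c) = C1 - exp(-4*c)/2


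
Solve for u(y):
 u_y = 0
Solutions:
 u(y) = C1


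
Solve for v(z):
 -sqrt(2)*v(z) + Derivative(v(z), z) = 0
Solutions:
 v(z) = C1*exp(sqrt(2)*z)


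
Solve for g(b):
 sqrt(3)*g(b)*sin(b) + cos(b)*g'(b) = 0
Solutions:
 g(b) = C1*cos(b)^(sqrt(3))


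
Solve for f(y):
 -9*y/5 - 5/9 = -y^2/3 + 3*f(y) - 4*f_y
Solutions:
 f(y) = C1*exp(3*y/4) + y^2/9 - 41*y/135 - 239/405


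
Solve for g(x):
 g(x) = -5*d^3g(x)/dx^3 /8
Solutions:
 g(x) = C3*exp(-2*5^(2/3)*x/5) + (C1*sin(sqrt(3)*5^(2/3)*x/5) + C2*cos(sqrt(3)*5^(2/3)*x/5))*exp(5^(2/3)*x/5)


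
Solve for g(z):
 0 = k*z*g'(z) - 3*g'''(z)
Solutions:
 g(z) = C1 + Integral(C2*airyai(3^(2/3)*k^(1/3)*z/3) + C3*airybi(3^(2/3)*k^(1/3)*z/3), z)


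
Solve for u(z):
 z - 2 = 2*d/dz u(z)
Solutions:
 u(z) = C1 + z^2/4 - z


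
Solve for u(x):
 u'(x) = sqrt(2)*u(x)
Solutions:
 u(x) = C1*exp(sqrt(2)*x)


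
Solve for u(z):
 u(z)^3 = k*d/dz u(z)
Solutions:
 u(z) = -sqrt(2)*sqrt(-k/(C1*k + z))/2
 u(z) = sqrt(2)*sqrt(-k/(C1*k + z))/2


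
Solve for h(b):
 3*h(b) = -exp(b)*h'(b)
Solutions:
 h(b) = C1*exp(3*exp(-b))


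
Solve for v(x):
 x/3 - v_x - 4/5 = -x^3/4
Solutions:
 v(x) = C1 + x^4/16 + x^2/6 - 4*x/5


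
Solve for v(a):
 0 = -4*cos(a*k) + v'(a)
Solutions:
 v(a) = C1 + 4*sin(a*k)/k


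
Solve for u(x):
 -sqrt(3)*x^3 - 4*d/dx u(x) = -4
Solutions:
 u(x) = C1 - sqrt(3)*x^4/16 + x


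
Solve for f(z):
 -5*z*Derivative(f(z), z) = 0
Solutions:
 f(z) = C1


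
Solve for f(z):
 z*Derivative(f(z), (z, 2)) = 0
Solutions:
 f(z) = C1 + C2*z


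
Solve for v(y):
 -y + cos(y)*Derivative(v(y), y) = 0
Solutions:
 v(y) = C1 + Integral(y/cos(y), y)


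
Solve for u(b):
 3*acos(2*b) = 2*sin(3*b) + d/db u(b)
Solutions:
 u(b) = C1 + 3*b*acos(2*b) - 3*sqrt(1 - 4*b^2)/2 + 2*cos(3*b)/3


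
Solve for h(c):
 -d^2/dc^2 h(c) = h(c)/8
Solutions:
 h(c) = C1*sin(sqrt(2)*c/4) + C2*cos(sqrt(2)*c/4)


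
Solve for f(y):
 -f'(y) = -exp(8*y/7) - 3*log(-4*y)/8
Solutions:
 f(y) = C1 + 3*y*log(-y)/8 + 3*y*(-1 + 2*log(2))/8 + 7*exp(8*y/7)/8


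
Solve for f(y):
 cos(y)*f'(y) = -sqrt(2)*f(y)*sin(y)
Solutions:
 f(y) = C1*cos(y)^(sqrt(2))


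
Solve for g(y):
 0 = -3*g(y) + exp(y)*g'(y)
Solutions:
 g(y) = C1*exp(-3*exp(-y))


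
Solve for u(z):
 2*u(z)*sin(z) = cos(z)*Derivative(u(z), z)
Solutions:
 u(z) = C1/cos(z)^2


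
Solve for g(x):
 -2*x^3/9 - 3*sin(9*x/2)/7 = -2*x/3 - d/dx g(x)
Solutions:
 g(x) = C1 + x^4/18 - x^2/3 - 2*cos(9*x/2)/21


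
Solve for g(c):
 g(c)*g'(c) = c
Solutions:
 g(c) = -sqrt(C1 + c^2)
 g(c) = sqrt(C1 + c^2)


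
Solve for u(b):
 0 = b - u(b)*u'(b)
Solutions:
 u(b) = -sqrt(C1 + b^2)
 u(b) = sqrt(C1 + b^2)


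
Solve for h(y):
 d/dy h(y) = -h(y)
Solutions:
 h(y) = C1*exp(-y)


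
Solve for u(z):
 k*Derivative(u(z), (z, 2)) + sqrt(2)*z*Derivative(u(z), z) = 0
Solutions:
 u(z) = C1 + C2*sqrt(k)*erf(2^(3/4)*z*sqrt(1/k)/2)


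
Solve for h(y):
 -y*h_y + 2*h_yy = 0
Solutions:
 h(y) = C1 + C2*erfi(y/2)


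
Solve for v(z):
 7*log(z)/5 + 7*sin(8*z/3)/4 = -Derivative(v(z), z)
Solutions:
 v(z) = C1 - 7*z*log(z)/5 + 7*z/5 + 21*cos(8*z/3)/32


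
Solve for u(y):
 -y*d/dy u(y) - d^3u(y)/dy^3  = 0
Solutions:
 u(y) = C1 + Integral(C2*airyai(-y) + C3*airybi(-y), y)


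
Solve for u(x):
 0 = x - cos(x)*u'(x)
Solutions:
 u(x) = C1 + Integral(x/cos(x), x)


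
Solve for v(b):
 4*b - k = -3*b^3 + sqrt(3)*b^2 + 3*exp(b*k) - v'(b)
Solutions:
 v(b) = C1 - 3*b^4/4 + sqrt(3)*b^3/3 - 2*b^2 + b*k + 3*exp(b*k)/k


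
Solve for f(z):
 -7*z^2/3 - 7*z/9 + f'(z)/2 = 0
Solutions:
 f(z) = C1 + 14*z^3/9 + 7*z^2/9


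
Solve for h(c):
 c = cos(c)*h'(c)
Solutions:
 h(c) = C1 + Integral(c/cos(c), c)


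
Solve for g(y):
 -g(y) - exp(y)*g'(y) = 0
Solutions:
 g(y) = C1*exp(exp(-y))


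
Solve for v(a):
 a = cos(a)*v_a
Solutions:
 v(a) = C1 + Integral(a/cos(a), a)


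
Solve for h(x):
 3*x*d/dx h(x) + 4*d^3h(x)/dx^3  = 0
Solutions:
 h(x) = C1 + Integral(C2*airyai(-6^(1/3)*x/2) + C3*airybi(-6^(1/3)*x/2), x)


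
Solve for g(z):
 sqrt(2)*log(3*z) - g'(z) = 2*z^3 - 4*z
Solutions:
 g(z) = C1 - z^4/2 + 2*z^2 + sqrt(2)*z*log(z) - sqrt(2)*z + sqrt(2)*z*log(3)


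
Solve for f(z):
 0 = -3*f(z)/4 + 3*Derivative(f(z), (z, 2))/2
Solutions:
 f(z) = C1*exp(-sqrt(2)*z/2) + C2*exp(sqrt(2)*z/2)


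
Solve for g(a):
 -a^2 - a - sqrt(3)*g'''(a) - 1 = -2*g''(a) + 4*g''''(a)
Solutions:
 g(a) = C1 + C2*a + C3*exp(a*(-sqrt(3) + sqrt(35))/8) + C4*exp(-a*(sqrt(3) + sqrt(35))/8) + a^4/24 + a^3*(1 + sqrt(3))/12 + a^2*(sqrt(3) + 13)/8


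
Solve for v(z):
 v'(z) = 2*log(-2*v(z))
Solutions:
 -Integral(1/(log(-_y) + log(2)), (_y, v(z)))/2 = C1 - z


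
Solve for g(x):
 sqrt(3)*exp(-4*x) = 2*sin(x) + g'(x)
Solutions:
 g(x) = C1 + 2*cos(x) - sqrt(3)*exp(-4*x)/4


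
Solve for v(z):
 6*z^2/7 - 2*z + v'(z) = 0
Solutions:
 v(z) = C1 - 2*z^3/7 + z^2


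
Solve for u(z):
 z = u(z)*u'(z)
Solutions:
 u(z) = -sqrt(C1 + z^2)
 u(z) = sqrt(C1 + z^2)


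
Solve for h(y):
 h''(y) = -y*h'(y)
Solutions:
 h(y) = C1 + C2*erf(sqrt(2)*y/2)


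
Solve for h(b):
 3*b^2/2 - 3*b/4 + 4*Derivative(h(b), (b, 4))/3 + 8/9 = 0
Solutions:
 h(b) = C1 + C2*b + C3*b^2 + C4*b^3 - b^6/320 + 3*b^5/640 - b^4/36


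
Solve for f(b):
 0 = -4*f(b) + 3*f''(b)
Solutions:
 f(b) = C1*exp(-2*sqrt(3)*b/3) + C2*exp(2*sqrt(3)*b/3)


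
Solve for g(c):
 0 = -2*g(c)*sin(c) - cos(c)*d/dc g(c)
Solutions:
 g(c) = C1*cos(c)^2


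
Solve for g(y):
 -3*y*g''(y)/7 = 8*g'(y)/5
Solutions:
 g(y) = C1 + C2/y^(41/15)


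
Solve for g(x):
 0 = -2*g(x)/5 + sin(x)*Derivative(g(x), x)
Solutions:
 g(x) = C1*(cos(x) - 1)^(1/5)/(cos(x) + 1)^(1/5)


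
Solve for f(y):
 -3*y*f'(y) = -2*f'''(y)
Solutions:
 f(y) = C1 + Integral(C2*airyai(2^(2/3)*3^(1/3)*y/2) + C3*airybi(2^(2/3)*3^(1/3)*y/2), y)


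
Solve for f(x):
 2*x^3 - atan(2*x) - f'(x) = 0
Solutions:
 f(x) = C1 + x^4/2 - x*atan(2*x) + log(4*x^2 + 1)/4


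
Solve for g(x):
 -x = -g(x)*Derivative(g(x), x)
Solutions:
 g(x) = -sqrt(C1 + x^2)
 g(x) = sqrt(C1 + x^2)


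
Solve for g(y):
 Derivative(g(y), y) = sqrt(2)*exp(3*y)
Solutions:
 g(y) = C1 + sqrt(2)*exp(3*y)/3


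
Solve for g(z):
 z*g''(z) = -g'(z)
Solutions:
 g(z) = C1 + C2*log(z)


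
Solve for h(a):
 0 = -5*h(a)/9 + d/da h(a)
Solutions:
 h(a) = C1*exp(5*a/9)


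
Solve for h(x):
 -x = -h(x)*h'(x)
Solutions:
 h(x) = -sqrt(C1 + x^2)
 h(x) = sqrt(C1 + x^2)


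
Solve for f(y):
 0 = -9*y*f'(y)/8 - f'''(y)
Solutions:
 f(y) = C1 + Integral(C2*airyai(-3^(2/3)*y/2) + C3*airybi(-3^(2/3)*y/2), y)


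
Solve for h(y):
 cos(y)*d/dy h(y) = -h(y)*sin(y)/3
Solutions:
 h(y) = C1*cos(y)^(1/3)


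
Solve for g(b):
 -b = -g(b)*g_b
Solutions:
 g(b) = -sqrt(C1 + b^2)
 g(b) = sqrt(C1 + b^2)


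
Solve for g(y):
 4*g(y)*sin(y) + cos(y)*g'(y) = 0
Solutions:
 g(y) = C1*cos(y)^4


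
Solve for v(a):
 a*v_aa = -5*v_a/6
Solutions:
 v(a) = C1 + C2*a^(1/6)


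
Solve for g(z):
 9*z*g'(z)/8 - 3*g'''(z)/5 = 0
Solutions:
 g(z) = C1 + Integral(C2*airyai(15^(1/3)*z/2) + C3*airybi(15^(1/3)*z/2), z)


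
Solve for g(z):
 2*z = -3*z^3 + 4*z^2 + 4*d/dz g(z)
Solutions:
 g(z) = C1 + 3*z^4/16 - z^3/3 + z^2/4


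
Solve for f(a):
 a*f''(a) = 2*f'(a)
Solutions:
 f(a) = C1 + C2*a^3


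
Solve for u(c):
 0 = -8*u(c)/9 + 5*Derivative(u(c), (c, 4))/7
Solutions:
 u(c) = C1*exp(-sqrt(3)*5^(3/4)*56^(1/4)*c/15) + C2*exp(sqrt(3)*5^(3/4)*56^(1/4)*c/15) + C3*sin(sqrt(3)*5^(3/4)*56^(1/4)*c/15) + C4*cos(sqrt(3)*5^(3/4)*56^(1/4)*c/15)


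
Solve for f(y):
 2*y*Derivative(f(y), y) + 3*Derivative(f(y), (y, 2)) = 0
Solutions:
 f(y) = C1 + C2*erf(sqrt(3)*y/3)


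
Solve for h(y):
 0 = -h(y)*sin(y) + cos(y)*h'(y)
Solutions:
 h(y) = C1/cos(y)


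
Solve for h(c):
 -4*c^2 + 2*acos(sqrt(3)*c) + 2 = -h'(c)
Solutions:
 h(c) = C1 + 4*c^3/3 - 2*c*acos(sqrt(3)*c) - 2*c + 2*sqrt(3)*sqrt(1 - 3*c^2)/3


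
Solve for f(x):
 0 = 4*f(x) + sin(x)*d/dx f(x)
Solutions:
 f(x) = C1*(cos(x)^2 + 2*cos(x) + 1)/(cos(x)^2 - 2*cos(x) + 1)


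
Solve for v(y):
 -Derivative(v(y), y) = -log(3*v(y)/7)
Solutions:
 -Integral(1/(log(_y) - log(7) + log(3)), (_y, v(y))) = C1 - y


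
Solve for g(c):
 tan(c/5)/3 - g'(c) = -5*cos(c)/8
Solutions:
 g(c) = C1 - 5*log(cos(c/5))/3 + 5*sin(c)/8


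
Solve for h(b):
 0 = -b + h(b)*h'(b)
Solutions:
 h(b) = -sqrt(C1 + b^2)
 h(b) = sqrt(C1 + b^2)


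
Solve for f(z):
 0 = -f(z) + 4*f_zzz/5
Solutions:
 f(z) = C3*exp(10^(1/3)*z/2) + (C1*sin(10^(1/3)*sqrt(3)*z/4) + C2*cos(10^(1/3)*sqrt(3)*z/4))*exp(-10^(1/3)*z/4)


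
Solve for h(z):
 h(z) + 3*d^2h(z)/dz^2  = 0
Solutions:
 h(z) = C1*sin(sqrt(3)*z/3) + C2*cos(sqrt(3)*z/3)


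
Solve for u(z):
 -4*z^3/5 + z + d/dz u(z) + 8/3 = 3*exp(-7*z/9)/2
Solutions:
 u(z) = C1 + z^4/5 - z^2/2 - 8*z/3 - 27*exp(-7*z/9)/14


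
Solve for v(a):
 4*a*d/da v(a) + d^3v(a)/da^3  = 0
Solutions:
 v(a) = C1 + Integral(C2*airyai(-2^(2/3)*a) + C3*airybi(-2^(2/3)*a), a)


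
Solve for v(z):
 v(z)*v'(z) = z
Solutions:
 v(z) = -sqrt(C1 + z^2)
 v(z) = sqrt(C1 + z^2)


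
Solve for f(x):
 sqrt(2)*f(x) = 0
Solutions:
 f(x) = 0


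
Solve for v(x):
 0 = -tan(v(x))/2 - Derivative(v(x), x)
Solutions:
 v(x) = pi - asin(C1*exp(-x/2))
 v(x) = asin(C1*exp(-x/2))


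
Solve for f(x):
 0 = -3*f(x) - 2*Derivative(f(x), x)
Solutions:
 f(x) = C1*exp(-3*x/2)


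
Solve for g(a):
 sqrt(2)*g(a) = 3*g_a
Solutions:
 g(a) = C1*exp(sqrt(2)*a/3)


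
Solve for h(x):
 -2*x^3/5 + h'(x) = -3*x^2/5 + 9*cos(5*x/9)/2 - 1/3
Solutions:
 h(x) = C1 + x^4/10 - x^3/5 - x/3 + 81*sin(5*x/9)/10


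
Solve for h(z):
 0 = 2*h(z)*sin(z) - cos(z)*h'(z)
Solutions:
 h(z) = C1/cos(z)^2


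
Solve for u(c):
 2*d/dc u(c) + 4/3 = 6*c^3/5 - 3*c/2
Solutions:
 u(c) = C1 + 3*c^4/20 - 3*c^2/8 - 2*c/3


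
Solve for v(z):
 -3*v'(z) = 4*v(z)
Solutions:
 v(z) = C1*exp(-4*z/3)


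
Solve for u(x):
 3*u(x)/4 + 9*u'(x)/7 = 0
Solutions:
 u(x) = C1*exp(-7*x/12)


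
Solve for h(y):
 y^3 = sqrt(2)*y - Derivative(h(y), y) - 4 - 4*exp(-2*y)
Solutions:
 h(y) = C1 - y^4/4 + sqrt(2)*y^2/2 - 4*y + 2*exp(-2*y)


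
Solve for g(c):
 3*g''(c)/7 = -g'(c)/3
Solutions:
 g(c) = C1 + C2*exp(-7*c/9)


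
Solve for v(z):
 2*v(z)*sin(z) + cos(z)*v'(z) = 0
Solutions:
 v(z) = C1*cos(z)^2


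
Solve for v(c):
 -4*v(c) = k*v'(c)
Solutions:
 v(c) = C1*exp(-4*c/k)


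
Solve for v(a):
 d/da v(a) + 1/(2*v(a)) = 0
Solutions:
 v(a) = -sqrt(C1 - a)
 v(a) = sqrt(C1 - a)


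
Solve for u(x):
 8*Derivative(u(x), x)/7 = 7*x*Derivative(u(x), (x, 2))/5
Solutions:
 u(x) = C1 + C2*x^(89/49)


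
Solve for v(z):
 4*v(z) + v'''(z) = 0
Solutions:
 v(z) = C3*exp(-2^(2/3)*z) + (C1*sin(2^(2/3)*sqrt(3)*z/2) + C2*cos(2^(2/3)*sqrt(3)*z/2))*exp(2^(2/3)*z/2)


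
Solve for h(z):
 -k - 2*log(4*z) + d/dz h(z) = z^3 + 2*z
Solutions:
 h(z) = C1 + k*z + z^4/4 + z^2 + 2*z*log(z) - 2*z + z*log(16)


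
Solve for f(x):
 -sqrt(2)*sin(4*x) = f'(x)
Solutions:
 f(x) = C1 + sqrt(2)*cos(4*x)/4


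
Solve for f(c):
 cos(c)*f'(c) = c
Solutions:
 f(c) = C1 + Integral(c/cos(c), c)


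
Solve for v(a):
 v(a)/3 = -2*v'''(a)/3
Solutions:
 v(a) = C3*exp(-2^(2/3)*a/2) + (C1*sin(2^(2/3)*sqrt(3)*a/4) + C2*cos(2^(2/3)*sqrt(3)*a/4))*exp(2^(2/3)*a/4)


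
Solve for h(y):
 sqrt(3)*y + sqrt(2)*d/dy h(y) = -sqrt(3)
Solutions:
 h(y) = C1 - sqrt(6)*y^2/4 - sqrt(6)*y/2


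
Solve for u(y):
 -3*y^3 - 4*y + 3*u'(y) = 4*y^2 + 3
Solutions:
 u(y) = C1 + y^4/4 + 4*y^3/9 + 2*y^2/3 + y


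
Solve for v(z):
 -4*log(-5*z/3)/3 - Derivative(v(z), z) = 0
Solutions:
 v(z) = C1 - 4*z*log(-z)/3 + 4*z*(-log(5) + 1 + log(3))/3


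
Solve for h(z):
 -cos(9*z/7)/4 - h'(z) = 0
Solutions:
 h(z) = C1 - 7*sin(9*z/7)/36


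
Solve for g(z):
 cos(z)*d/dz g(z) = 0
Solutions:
 g(z) = C1


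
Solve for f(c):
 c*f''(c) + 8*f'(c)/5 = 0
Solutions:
 f(c) = C1 + C2/c^(3/5)


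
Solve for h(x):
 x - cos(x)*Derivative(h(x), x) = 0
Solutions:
 h(x) = C1 + Integral(x/cos(x), x)


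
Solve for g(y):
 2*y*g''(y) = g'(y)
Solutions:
 g(y) = C1 + C2*y^(3/2)


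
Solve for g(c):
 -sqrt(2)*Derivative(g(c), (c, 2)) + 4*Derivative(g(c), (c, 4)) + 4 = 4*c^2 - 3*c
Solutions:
 g(c) = C1 + C2*c + C3*exp(-2^(1/4)*c/2) + C4*exp(2^(1/4)*c/2) - sqrt(2)*c^4/6 + sqrt(2)*c^3/4 + c^2*(-8 + sqrt(2))


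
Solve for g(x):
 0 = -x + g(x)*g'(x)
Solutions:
 g(x) = -sqrt(C1 + x^2)
 g(x) = sqrt(C1 + x^2)


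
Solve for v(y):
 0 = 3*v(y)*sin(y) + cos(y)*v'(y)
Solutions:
 v(y) = C1*cos(y)^3


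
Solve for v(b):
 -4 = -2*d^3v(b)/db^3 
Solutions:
 v(b) = C1 + C2*b + C3*b^2 + b^3/3


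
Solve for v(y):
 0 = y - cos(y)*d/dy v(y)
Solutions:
 v(y) = C1 + Integral(y/cos(y), y)


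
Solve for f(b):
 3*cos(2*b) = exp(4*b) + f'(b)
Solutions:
 f(b) = C1 - exp(4*b)/4 + 3*sin(2*b)/2


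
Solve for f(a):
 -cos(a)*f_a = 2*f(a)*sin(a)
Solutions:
 f(a) = C1*cos(a)^2


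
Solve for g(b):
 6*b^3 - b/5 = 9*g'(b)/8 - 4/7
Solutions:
 g(b) = C1 + 4*b^4/3 - 4*b^2/45 + 32*b/63


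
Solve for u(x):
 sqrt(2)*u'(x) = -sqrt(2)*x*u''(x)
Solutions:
 u(x) = C1 + C2*log(x)


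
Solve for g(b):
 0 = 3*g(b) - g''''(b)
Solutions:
 g(b) = C1*exp(-3^(1/4)*b) + C2*exp(3^(1/4)*b) + C3*sin(3^(1/4)*b) + C4*cos(3^(1/4)*b)


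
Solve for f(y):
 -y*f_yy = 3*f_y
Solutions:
 f(y) = C1 + C2/y^2


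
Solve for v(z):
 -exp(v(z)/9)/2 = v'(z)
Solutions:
 v(z) = 9*log(1/(C1 + z)) + 9*log(18)


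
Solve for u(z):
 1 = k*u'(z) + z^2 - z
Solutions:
 u(z) = C1 - z^3/(3*k) + z^2/(2*k) + z/k


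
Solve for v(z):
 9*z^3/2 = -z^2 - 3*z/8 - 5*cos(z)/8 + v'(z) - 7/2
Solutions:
 v(z) = C1 + 9*z^4/8 + z^3/3 + 3*z^2/16 + 7*z/2 + 5*sin(z)/8


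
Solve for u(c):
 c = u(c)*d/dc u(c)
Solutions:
 u(c) = -sqrt(C1 + c^2)
 u(c) = sqrt(C1 + c^2)


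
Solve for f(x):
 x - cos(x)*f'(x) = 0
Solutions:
 f(x) = C1 + Integral(x/cos(x), x)


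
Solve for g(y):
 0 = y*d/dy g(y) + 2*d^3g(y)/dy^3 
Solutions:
 g(y) = C1 + Integral(C2*airyai(-2^(2/3)*y/2) + C3*airybi(-2^(2/3)*y/2), y)


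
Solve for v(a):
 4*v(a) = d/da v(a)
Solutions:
 v(a) = C1*exp(4*a)


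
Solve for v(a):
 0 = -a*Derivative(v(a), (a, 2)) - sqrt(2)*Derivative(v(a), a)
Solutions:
 v(a) = C1 + C2*a^(1 - sqrt(2))


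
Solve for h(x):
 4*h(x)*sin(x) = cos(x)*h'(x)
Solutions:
 h(x) = C1/cos(x)^4


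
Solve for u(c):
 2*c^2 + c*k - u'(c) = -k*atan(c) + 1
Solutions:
 u(c) = C1 + 2*c^3/3 + c^2*k/2 - c + k*(c*atan(c) - log(c^2 + 1)/2)


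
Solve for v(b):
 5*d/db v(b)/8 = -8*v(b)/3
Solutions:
 v(b) = C1*exp(-64*b/15)


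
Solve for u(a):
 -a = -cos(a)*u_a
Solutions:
 u(a) = C1 + Integral(a/cos(a), a)


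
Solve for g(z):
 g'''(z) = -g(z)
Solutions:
 g(z) = C3*exp(-z) + (C1*sin(sqrt(3)*z/2) + C2*cos(sqrt(3)*z/2))*exp(z/2)


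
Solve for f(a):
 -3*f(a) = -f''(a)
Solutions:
 f(a) = C1*exp(-sqrt(3)*a) + C2*exp(sqrt(3)*a)


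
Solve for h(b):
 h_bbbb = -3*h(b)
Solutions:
 h(b) = (C1*sin(sqrt(2)*3^(1/4)*b/2) + C2*cos(sqrt(2)*3^(1/4)*b/2))*exp(-sqrt(2)*3^(1/4)*b/2) + (C3*sin(sqrt(2)*3^(1/4)*b/2) + C4*cos(sqrt(2)*3^(1/4)*b/2))*exp(sqrt(2)*3^(1/4)*b/2)


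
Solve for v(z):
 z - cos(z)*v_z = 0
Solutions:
 v(z) = C1 + Integral(z/cos(z), z)


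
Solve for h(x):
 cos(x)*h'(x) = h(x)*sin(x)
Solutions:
 h(x) = C1/cos(x)


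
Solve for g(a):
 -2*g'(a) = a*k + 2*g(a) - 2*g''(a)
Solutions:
 g(a) = C1*exp(a*(1 - sqrt(5))/2) + C2*exp(a*(1 + sqrt(5))/2) - a*k/2 + k/2


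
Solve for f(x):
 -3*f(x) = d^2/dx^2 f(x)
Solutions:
 f(x) = C1*sin(sqrt(3)*x) + C2*cos(sqrt(3)*x)


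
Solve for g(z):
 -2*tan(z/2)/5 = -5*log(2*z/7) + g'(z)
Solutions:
 g(z) = C1 + 5*z*log(z) - 5*z*log(7) - 5*z + 5*z*log(2) + 4*log(cos(z/2))/5


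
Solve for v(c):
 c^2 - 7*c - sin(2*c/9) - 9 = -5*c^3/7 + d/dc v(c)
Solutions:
 v(c) = C1 + 5*c^4/28 + c^3/3 - 7*c^2/2 - 9*c + 9*cos(2*c/9)/2


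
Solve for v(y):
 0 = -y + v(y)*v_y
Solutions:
 v(y) = -sqrt(C1 + y^2)
 v(y) = sqrt(C1 + y^2)


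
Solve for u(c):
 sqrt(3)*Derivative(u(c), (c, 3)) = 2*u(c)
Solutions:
 u(c) = C3*exp(2^(1/3)*3^(5/6)*c/3) + (C1*sin(6^(1/3)*c/2) + C2*cos(6^(1/3)*c/2))*exp(-2^(1/3)*3^(5/6)*c/6)


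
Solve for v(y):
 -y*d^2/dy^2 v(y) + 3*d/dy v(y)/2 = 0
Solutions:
 v(y) = C1 + C2*y^(5/2)


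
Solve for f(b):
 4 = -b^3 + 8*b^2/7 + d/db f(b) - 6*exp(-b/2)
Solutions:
 f(b) = C1 + b^4/4 - 8*b^3/21 + 4*b - 12*exp(-b/2)


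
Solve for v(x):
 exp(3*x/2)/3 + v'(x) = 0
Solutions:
 v(x) = C1 - 2*exp(3*x/2)/9


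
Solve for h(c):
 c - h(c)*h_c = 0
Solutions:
 h(c) = -sqrt(C1 + c^2)
 h(c) = sqrt(C1 + c^2)


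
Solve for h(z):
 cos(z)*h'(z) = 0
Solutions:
 h(z) = C1


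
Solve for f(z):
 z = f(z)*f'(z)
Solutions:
 f(z) = -sqrt(C1 + z^2)
 f(z) = sqrt(C1 + z^2)


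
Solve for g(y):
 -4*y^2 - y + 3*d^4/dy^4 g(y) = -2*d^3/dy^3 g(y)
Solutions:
 g(y) = C1 + C2*y + C3*y^2 + C4*exp(-2*y/3) + y^5/30 - 11*y^4/48 + 11*y^3/8


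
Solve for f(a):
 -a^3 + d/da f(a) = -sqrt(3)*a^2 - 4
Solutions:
 f(a) = C1 + a^4/4 - sqrt(3)*a^3/3 - 4*a


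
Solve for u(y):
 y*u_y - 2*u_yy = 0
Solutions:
 u(y) = C1 + C2*erfi(y/2)


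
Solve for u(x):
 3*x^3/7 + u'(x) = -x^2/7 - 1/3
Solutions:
 u(x) = C1 - 3*x^4/28 - x^3/21 - x/3


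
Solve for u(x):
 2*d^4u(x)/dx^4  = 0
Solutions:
 u(x) = C1 + C2*x + C3*x^2 + C4*x^3


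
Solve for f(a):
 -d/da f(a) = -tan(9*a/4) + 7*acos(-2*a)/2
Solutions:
 f(a) = C1 - 7*a*acos(-2*a)/2 - 7*sqrt(1 - 4*a^2)/4 - 4*log(cos(9*a/4))/9


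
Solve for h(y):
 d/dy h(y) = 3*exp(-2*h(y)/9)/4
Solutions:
 h(y) = 9*log(-sqrt(C1 + 3*y)) - 9*log(6) + 9*log(2)/2
 h(y) = 9*log(C1 + 3*y)/2 - 9*log(6) + 9*log(2)/2


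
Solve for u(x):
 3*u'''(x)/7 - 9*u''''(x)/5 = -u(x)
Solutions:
 u(x) = C1*exp(x*(5 - sqrt(-784*5^(2/3)*882^(1/3)/(-75 + sqrt(9225465))^(1/3) + 25 + 14*420^(1/3)*(-75 + sqrt(9225465))^(1/3)))/84)*sin(sqrt(2)*x*sqrt(-392*5^(2/3)*882^(1/3)/(-75 + sqrt(9225465))^(1/3) - 25 + 7*420^(1/3)*(-75 + sqrt(9225465))^(1/3) + 125/sqrt(-784*5^(2/3)*882^(1/3)/(-75 + sqrt(9225465))^(1/3) + 25 + 14*420^(1/3)*(-75 + sqrt(9225465))^(1/3)))/84) + C2*exp(x*(5 - sqrt(-784*5^(2/3)*882^(1/3)/(-75 + sqrt(9225465))^(1/3) + 25 + 14*420^(1/3)*(-75 + sqrt(9225465))^(1/3)))/84)*cos(sqrt(2)*x*sqrt(-392*5^(2/3)*882^(1/3)/(-75 + sqrt(9225465))^(1/3) - 25 + 7*420^(1/3)*(-75 + sqrt(9225465))^(1/3) + 125/sqrt(-784*5^(2/3)*882^(1/3)/(-75 + sqrt(9225465))^(1/3) + 25 + 14*420^(1/3)*(-75 + sqrt(9225465))^(1/3)))/84) + C3*exp(x*(-sqrt(2)*sqrt(-7*420^(1/3)*(-75 + sqrt(9225465))^(1/3) + 25 + 392*5^(2/3)*882^(1/3)/(-75 + sqrt(9225465))^(1/3) + 125/sqrt(-784*5^(2/3)*882^(1/3)/(-75 + sqrt(9225465))^(1/3) + 25 + 14*420^(1/3)*(-75 + sqrt(9225465))^(1/3))) + sqrt(-784*5^(2/3)*882^(1/3)/(-75 + sqrt(9225465))^(1/3) + 25 + 14*420^(1/3)*(-75 + sqrt(9225465))^(1/3)) + 5)/84) + C4*exp(x*(sqrt(-784*5^(2/3)*882^(1/3)/(-75 + sqrt(9225465))^(1/3) + 25 + 14*420^(1/3)*(-75 + sqrt(9225465))^(1/3)) + 5 + sqrt(2)*sqrt(-7*420^(1/3)*(-75 + sqrt(9225465))^(1/3) + 25 + 392*5^(2/3)*882^(1/3)/(-75 + sqrt(9225465))^(1/3) + 125/sqrt(-784*5^(2/3)*882^(1/3)/(-75 + sqrt(9225465))^(1/3) + 25 + 14*420^(1/3)*(-75 + sqrt(9225465))^(1/3))))/84)


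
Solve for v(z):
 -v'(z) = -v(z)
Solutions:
 v(z) = C1*exp(z)


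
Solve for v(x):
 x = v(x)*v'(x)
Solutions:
 v(x) = -sqrt(C1 + x^2)
 v(x) = sqrt(C1 + x^2)


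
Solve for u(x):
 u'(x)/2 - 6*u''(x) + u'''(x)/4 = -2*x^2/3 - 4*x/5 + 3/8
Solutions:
 u(x) = C1 + C2*exp(x*(12 - sqrt(142))) + C3*exp(x*(sqrt(142) + 12)) - 4*x^3/9 - 84*x^2/5 - 24067*x/60


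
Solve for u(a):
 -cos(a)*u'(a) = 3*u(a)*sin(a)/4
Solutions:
 u(a) = C1*cos(a)^(3/4)


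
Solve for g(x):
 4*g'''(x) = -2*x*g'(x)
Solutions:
 g(x) = C1 + Integral(C2*airyai(-2^(2/3)*x/2) + C3*airybi(-2^(2/3)*x/2), x)


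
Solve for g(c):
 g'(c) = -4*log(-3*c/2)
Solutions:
 g(c) = C1 - 4*c*log(-c) + 4*c*(-log(3) + log(2) + 1)


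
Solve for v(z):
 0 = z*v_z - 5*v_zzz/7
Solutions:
 v(z) = C1 + Integral(C2*airyai(5^(2/3)*7^(1/3)*z/5) + C3*airybi(5^(2/3)*7^(1/3)*z/5), z)


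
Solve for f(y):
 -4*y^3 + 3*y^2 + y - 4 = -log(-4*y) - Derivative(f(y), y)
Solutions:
 f(y) = C1 + y^4 - y^3 - y^2/2 - y*log(-y) + y*(5 - 2*log(2))


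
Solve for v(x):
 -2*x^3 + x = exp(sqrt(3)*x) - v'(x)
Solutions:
 v(x) = C1 + x^4/2 - x^2/2 + sqrt(3)*exp(sqrt(3)*x)/3


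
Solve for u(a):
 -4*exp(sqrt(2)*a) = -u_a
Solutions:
 u(a) = C1 + 2*sqrt(2)*exp(sqrt(2)*a)


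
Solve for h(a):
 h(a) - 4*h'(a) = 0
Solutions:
 h(a) = C1*exp(a/4)


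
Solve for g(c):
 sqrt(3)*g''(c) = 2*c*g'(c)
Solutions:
 g(c) = C1 + C2*erfi(3^(3/4)*c/3)


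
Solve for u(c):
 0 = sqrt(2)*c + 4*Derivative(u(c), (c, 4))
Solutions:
 u(c) = C1 + C2*c + C3*c^2 + C4*c^3 - sqrt(2)*c^5/480


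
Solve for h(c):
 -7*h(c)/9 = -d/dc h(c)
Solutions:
 h(c) = C1*exp(7*c/9)


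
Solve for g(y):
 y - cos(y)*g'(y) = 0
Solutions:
 g(y) = C1 + Integral(y/cos(y), y)


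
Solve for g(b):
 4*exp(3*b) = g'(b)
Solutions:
 g(b) = C1 + 4*exp(3*b)/3


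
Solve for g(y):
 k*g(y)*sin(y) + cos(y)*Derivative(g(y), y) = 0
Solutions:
 g(y) = C1*exp(k*log(cos(y)))


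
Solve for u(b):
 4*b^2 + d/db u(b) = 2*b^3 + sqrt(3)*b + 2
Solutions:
 u(b) = C1 + b^4/2 - 4*b^3/3 + sqrt(3)*b^2/2 + 2*b


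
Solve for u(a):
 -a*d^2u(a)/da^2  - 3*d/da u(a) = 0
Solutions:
 u(a) = C1 + C2/a^2


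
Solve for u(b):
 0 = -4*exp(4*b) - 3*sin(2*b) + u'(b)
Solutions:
 u(b) = C1 + exp(4*b) - 3*cos(2*b)/2


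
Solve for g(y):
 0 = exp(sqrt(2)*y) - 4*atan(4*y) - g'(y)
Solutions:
 g(y) = C1 - 4*y*atan(4*y) + sqrt(2)*exp(sqrt(2)*y)/2 + log(16*y^2 + 1)/2


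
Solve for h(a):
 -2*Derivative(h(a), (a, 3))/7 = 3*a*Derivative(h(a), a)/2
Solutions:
 h(a) = C1 + Integral(C2*airyai(-42^(1/3)*a/2) + C3*airybi(-42^(1/3)*a/2), a)


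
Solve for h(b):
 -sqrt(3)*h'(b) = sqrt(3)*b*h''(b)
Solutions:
 h(b) = C1 + C2*log(b)


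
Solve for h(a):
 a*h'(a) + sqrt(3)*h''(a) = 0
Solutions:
 h(a) = C1 + C2*erf(sqrt(2)*3^(3/4)*a/6)


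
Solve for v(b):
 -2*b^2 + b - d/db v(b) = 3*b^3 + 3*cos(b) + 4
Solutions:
 v(b) = C1 - 3*b^4/4 - 2*b^3/3 + b^2/2 - 4*b - 3*sin(b)


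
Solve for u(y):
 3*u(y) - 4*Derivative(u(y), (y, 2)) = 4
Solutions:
 u(y) = C1*exp(-sqrt(3)*y/2) + C2*exp(sqrt(3)*y/2) + 4/3


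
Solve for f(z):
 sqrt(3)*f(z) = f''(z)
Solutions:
 f(z) = C1*exp(-3^(1/4)*z) + C2*exp(3^(1/4)*z)


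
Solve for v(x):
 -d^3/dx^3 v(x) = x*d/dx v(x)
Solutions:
 v(x) = C1 + Integral(C2*airyai(-x) + C3*airybi(-x), x)


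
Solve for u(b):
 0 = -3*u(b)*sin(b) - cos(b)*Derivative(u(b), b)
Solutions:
 u(b) = C1*cos(b)^3


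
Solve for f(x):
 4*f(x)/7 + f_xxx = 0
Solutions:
 f(x) = C3*exp(-14^(2/3)*x/7) + (C1*sin(14^(2/3)*sqrt(3)*x/14) + C2*cos(14^(2/3)*sqrt(3)*x/14))*exp(14^(2/3)*x/14)


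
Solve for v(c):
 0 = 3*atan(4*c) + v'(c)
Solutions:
 v(c) = C1 - 3*c*atan(4*c) + 3*log(16*c^2 + 1)/8


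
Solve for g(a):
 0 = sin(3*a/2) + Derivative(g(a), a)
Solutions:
 g(a) = C1 + 2*cos(3*a/2)/3


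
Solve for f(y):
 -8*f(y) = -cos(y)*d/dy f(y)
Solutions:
 f(y) = C1*(sin(y)^4 + 4*sin(y)^3 + 6*sin(y)^2 + 4*sin(y) + 1)/(sin(y)^4 - 4*sin(y)^3 + 6*sin(y)^2 - 4*sin(y) + 1)


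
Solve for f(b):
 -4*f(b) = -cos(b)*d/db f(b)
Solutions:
 f(b) = C1*(sin(b)^2 + 2*sin(b) + 1)/(sin(b)^2 - 2*sin(b) + 1)


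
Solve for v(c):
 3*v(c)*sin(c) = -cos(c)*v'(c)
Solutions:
 v(c) = C1*cos(c)^3


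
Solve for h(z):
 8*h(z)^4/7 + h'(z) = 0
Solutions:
 h(z) = 7^(1/3)*(1/(C1 + 24*z))^(1/3)
 h(z) = 7^(1/3)*(-3^(2/3) - 3*3^(1/6)*I)*(1/(C1 + 8*z))^(1/3)/6
 h(z) = 7^(1/3)*(-3^(2/3) + 3*3^(1/6)*I)*(1/(C1 + 8*z))^(1/3)/6


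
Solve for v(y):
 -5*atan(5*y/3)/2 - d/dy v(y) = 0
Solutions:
 v(y) = C1 - 5*y*atan(5*y/3)/2 + 3*log(25*y^2 + 9)/4


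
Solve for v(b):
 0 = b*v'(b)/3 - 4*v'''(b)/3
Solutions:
 v(b) = C1 + Integral(C2*airyai(2^(1/3)*b/2) + C3*airybi(2^(1/3)*b/2), b)


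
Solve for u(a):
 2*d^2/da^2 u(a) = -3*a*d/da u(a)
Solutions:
 u(a) = C1 + C2*erf(sqrt(3)*a/2)


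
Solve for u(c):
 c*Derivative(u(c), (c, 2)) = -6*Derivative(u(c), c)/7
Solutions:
 u(c) = C1 + C2*c^(1/7)


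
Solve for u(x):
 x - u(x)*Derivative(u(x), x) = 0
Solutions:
 u(x) = -sqrt(C1 + x^2)
 u(x) = sqrt(C1 + x^2)


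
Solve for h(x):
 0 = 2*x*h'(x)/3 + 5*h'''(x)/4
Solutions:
 h(x) = C1 + Integral(C2*airyai(-2*15^(2/3)*x/15) + C3*airybi(-2*15^(2/3)*x/15), x)


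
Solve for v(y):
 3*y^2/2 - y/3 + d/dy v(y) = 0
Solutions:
 v(y) = C1 - y^3/2 + y^2/6


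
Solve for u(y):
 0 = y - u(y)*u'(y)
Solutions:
 u(y) = -sqrt(C1 + y^2)
 u(y) = sqrt(C1 + y^2)


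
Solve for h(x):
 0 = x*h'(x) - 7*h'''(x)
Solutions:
 h(x) = C1 + Integral(C2*airyai(7^(2/3)*x/7) + C3*airybi(7^(2/3)*x/7), x)


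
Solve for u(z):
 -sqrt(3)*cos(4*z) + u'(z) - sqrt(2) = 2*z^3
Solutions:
 u(z) = C1 + z^4/2 + sqrt(2)*z + sqrt(3)*sin(4*z)/4
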